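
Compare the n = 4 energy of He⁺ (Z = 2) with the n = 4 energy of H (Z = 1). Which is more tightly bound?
He⁺ at n = 4 (E = -3.4014 eV)

Using E_n = -13.6057 Z² / n² eV:

He⁺ (Z = 2) at n = 4:
E = -13.6057 × 2² / 4² = -13.6057 × 4 / 16 = -3.4014250 eV

H (Z = 1) at n = 4:
E = -13.6057 × 1² / 4² = -13.6057 × 1 / 16 = -0.8503563 eV

Since -3.4014250 eV < -0.8503563 eV,
He⁺ at n = 4 is more tightly bound (requires more energy to ionize).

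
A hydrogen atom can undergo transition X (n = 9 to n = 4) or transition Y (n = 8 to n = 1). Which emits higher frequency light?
8 → 1

Calculate the energy for each transition:

Transition 9 → 4:
ΔE₁ = |E_4 - E_9| = |-13.6057/4² - (-13.6057/9²)|
ΔE₁ = |-0.850356250000 - (-0.167971604938)| = 0.682384645 eV

Transition 8 → 1:
ΔE₂ = |E_1 - E_8| = |-13.6057/1² - (-13.6057/8²)|
ΔE₂ = |-13.605700000000 - (-0.212589062500)| = 13.393110938 eV

Since 13.393110938 eV > 0.682384645 eV, the transition 8 → 1 emits the more energetic photon.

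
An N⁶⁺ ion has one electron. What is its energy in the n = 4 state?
-41.667456 eV

For hydrogen-like ions, the energy levels scale with Z²:
E_n = -13.6057 Z² / n² eV

For N⁶⁺ (Z = 7) at n = 4:
E_4 = -13.6057 × 7² / 4²
E_4 = -13.6057 × 49 / 16
E_4 = -666.6793 / 16
E_4 = -41.667456 eV

The energy is 49 times more negative than hydrogen at the same n due to the stronger nuclear charge.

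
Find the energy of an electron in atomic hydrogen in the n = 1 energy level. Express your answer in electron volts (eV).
-13.6057 eV

The energy levels of a hydrogen-like atom are given by:
E_n = -13.6057 eV / n²

For n = 1:
E_1 = -13.6057 eV / 1²
E_1 = -13.6057 eV / 1
E_1 = -13.6057 eV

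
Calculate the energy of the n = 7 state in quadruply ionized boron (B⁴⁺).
-6.942 eV

For hydrogen-like ions, the energy levels scale with Z²:
E_n = -13.6057 Z² / n² eV

For B⁴⁺ (Z = 5) at n = 7:
E_7 = -13.6057 × 5² / 7²
E_7 = -13.6057 × 25 / 49
E_7 = -340.1425 / 49
E_7 = -6.942 eV

The energy is 25 times more negative than hydrogen at the same n due to the stronger nuclear charge.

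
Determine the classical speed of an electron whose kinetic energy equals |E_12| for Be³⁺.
7.2923e+05 m/s (or 0.2432% of c)

The binding energy at n = 12 for Be³⁺ is:
E_12 = -13.6057 × 4²/12² = -1.5117444 eV
|E_12| = 1.5117444 eV

Convert to Joules:
KE = 1.5117444 eV × (1.602177 × 10⁻¹⁹ J/eV) = 2.422082e-19 J

Using KE = ½mv²:
v = √(2·KE/m_e)
v = √(2 × 2.422082e-19 J / 9.10938 × 10⁻³¹ kg)
v = 7.2923e+05 m/s

This is approximately 0.2432% the speed of light.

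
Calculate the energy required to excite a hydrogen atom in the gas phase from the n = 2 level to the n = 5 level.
2.857197 eV

The energy levels of a hydrogen-like atom are E_n = -13.6057 eV / n².

Energy at n = 2: E_2 = -13.6057 / 2² = -3.401425000 eV
Energy at n = 5: E_5 = -13.6057 / 5² = -0.544228000 eV

The excitation energy is the difference:
ΔE = E_5 - E_2
ΔE = -0.544228000 - (-3.401425000)
ΔE = 2.857197 eV

Since this is positive, energy must be absorbed (photon absorption).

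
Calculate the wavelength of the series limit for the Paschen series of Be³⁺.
51.258664 nm

The series limit corresponds to the transition from n = ∞ to n = 3.
This is the highest energy (shortest wavelength) transition in the Paschen series.

E_∞ = 0 eV
E_3 = -13.6057 × 4² / 3² = -24.18791111 eV

Energy at series limit:
ΔE = E_∞ - E_3 = 0 - (-24.18791111) = 24.18791111 eV
λ = hc/E = 1239.84 eV·nm / 24.18791111 eV = 51.258664 nm

This energy equals the ionization energy from the n = 3 state of Be³⁺.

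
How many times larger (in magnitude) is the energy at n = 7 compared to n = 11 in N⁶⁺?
2.46939

Using E_n = -13.6057 Z² / n² eV with Z = 7:

E_7 = -13.6057 × 7² / 7² = -666.6793 / 49 = -13.60570000000 eV
E_11 = -13.6057 × 7² / 11² = -666.6793 / 121 = -5.50974628099 eV

The ratio is:
E_7/E_11 = (-13.60570000000) / (-5.50974628099)
E_7/E_11 = (-666.6793/49) / (-666.6793/121)
E_7/E_11 = 121/49
E_7/E_11 = 2.46939
(Note: the Z² factors cancel in the ratio.)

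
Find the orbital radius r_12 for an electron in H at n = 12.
7.6202 nm (or 76.2015 Å)

The Bohr radius formula is:
r_n = n² a₀ / Z

where a₀ = 0.0529177 nm is the Bohr radius.

For H (Z = 1) at n = 12:
r_12 = 12² × 0.0529177 nm / 1
r_12 = 144 × 0.0529177 nm / 1
r_12 = 7.62015 nm / 1
r_12 = 7.6202 nm

The electron orbits at approximately 7.6202 nm from the nucleus.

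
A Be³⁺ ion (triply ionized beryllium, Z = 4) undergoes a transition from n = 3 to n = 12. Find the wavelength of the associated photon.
54.675908 nm

First, find the transition energy using E_n = -13.6057 Z² / n² eV:
E_3 = -13.6057 × 4² / 3² = -24.18791111 eV
E_12 = -13.6057 × 4² / 12² = -1.51174444 eV

Photon energy: |ΔE| = |E_12 - E_3| = 22.67616667 eV

Convert to wavelength using E = hc/λ with hc = 1239.84 eV·nm:
λ = hc/E = 1239.84 eV·nm / 22.67616667 eV
λ = 54.675908 nm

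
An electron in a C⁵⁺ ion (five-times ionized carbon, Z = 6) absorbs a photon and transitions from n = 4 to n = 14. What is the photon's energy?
28.11 eV

The energy levels of a hydrogen-like atom are E_n = -13.6057 Z² eV / n².

Energy at n = 4: E_4 = -13.6057 × 6² / 4² = -30.61283 eV
Energy at n = 14: E_14 = -13.6057 × 6² / 14² = -2.49901 eV

The excitation energy is the difference:
ΔE = E_14 - E_4
ΔE = -2.49901 - (-30.61283)
ΔE = 28.11 eV

Since this is positive, energy must be absorbed (photon absorption).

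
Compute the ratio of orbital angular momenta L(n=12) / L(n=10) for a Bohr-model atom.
1.20

In the Bohr model, L_n = nℏ, so the ratio is purely the ratio of quantum numbers:

L_12/L_10 = 12ℏ / 10ℏ = 12/10 = 1.20

The angular momentum scales linearly with n.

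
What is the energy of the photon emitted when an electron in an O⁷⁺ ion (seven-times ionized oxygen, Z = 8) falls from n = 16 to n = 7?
14.369285 eV

The energy levels are E_n = -13.6057 Z² eV / n².

Energy at n = 16: E_16 = -13.6057 × 8² / 16² = -3.401425000 eV
Energy at n = 7: E_7 = -13.6057 × 8² / 7² = -17.770710204 eV

For emission (electron falling to lower state), the photon energy is:
E_photon = E_16 - E_7 = |-3.401425000 - (-17.770710204)|
E_photon = 14.369285 eV

This energy is carried away by the emitted photon.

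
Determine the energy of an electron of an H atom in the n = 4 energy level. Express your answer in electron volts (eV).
-0.85 eV

The energy levels of a hydrogen-like atom are given by:
E_n = -13.6057 eV / n²

For n = 4:
E_4 = -13.6057 eV / 4²
E_4 = -13.6057 eV / 16
E_4 = -0.85 eV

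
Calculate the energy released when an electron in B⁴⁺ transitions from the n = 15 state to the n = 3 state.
36.281867 eV

The energy levels are E_n = -13.6057 Z² eV / n².

Energy at n = 15: E_15 = -13.6057 × 5² / 15² = -1.511744444 eV
Energy at n = 3: E_3 = -13.6057 × 5² / 3² = -37.793611111 eV

For emission (electron falling to lower state), the photon energy is:
E_photon = E_15 - E_3 = |-1.511744444 - (-37.793611111)|
E_photon = 36.281867 eV

This energy is carried away by the emitted photon.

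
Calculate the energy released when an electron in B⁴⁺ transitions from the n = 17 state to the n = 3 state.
36.61665 eV

The energy levels are E_n = -13.6057 Z² eV / n².

Energy at n = 17: E_17 = -13.6057 × 5² / 17² = -1.17696367 eV
Energy at n = 3: E_3 = -13.6057 × 5² / 3² = -37.79361111 eV

For emission (electron falling to lower state), the photon energy is:
E_photon = E_17 - E_3 = |-1.17696367 - (-37.79361111)|
E_photon = 36.61665 eV

This energy is carried away by the emitted photon.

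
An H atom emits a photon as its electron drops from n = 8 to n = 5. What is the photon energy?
0.3316 eV

The energy levels are E_n = -13.6057 eV / n².

Energy at n = 8: E_8 = -13.6057 / 8² = -0.2125891 eV
Energy at n = 5: E_5 = -13.6057 / 5² = -0.5442280 eV

For emission (electron falling to lower state), the photon energy is:
E_photon = E_8 - E_5 = |-0.2125891 - (-0.5442280)|
E_photon = 0.3316 eV

This energy is carried away by the emitted photon.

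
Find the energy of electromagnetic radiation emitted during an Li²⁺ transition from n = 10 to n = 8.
0.6888 eV

The energy levels are E_n = -13.6057 Z² eV / n².

Energy at n = 10: E_10 = -13.6057 × 3² / 10² = -1.2245130 eV
Energy at n = 8: E_8 = -13.6057 × 3² / 8² = -1.9133016 eV

For emission (electron falling to lower state), the photon energy is:
E_photon = E_10 - E_8 = |-1.2245130 - (-1.9133016)|
E_photon = 0.6888 eV

This energy is carried away by the emitted photon.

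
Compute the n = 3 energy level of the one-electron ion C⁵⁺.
-54.42 eV

For hydrogen-like ions, the energy levels scale with Z²:
E_n = -13.6057 Z² / n² eV

For C⁵⁺ (Z = 6) at n = 3:
E_3 = -13.6057 × 6² / 3²
E_3 = -13.6057 × 36 / 9
E_3 = -489.8052 / 9
E_3 = -54.42 eV

The energy is 36 times more negative than hydrogen at the same n due to the stronger nuclear charge.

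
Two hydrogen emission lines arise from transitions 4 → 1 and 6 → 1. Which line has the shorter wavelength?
6 → 1

Calculate the energy for each transition:

Transition 4 → 1:
ΔE₁ = |E_1 - E_4| = |-13.6057/1² - (-13.6057/4²)|
ΔE₁ = |-13.6057000000 - (-0.8503562500)| = 12.7553438 eV

Transition 6 → 1:
ΔE₂ = |E_1 - E_6| = |-13.6057/1² - (-13.6057/6²)|
ΔE₂ = |-13.6057000000 - (-0.3779361111)| = 13.2277639 eV

Since 13.2277639 eV > 12.7553438 eV, the transition 6 → 1 emits the more energetic photon.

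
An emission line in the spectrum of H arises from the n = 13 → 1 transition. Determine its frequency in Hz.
3.270e+15 Hz

First, find the transition energy:
E_13 = -13.6057 / 13² = -0.080507 eV
E_1 = -13.6057 / 1² = -13.605700 eV
|ΔE| = |E_1 - E_13| = 13.525193 eV

Convert to Joules: E = 13.525193 eV × (1.602177 × 10⁻¹⁹ J/eV) = 2.16698e-18 J

Using E = hf:
f = E/h = 2.16698e-18 J / (6.62607 × 10⁻³⁴ J·s)
f = 3.270e+15 Hz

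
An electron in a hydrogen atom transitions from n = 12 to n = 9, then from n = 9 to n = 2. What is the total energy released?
3.3069 eV

The energy levels of hydrogen are E_n = -13.6057 / n² eV.

First transition (12 → 9):
ΔE₁ = |E_9 - E_12|
ΔE₁ = |-0.1679716049 - (-0.0944840278)| = 0.0734876 eV

Second transition (9 → 2):
ΔE₂ = |E_2 - E_9|
ΔE₂ = |-3.4014250000 - (-0.1679716049)| = 3.2334534 eV

Total energy released:
E_total = ΔE₁ + ΔE₂ = 0.0734876 + 3.2334534 = 3.3069 eV

Note: This equals the direct transition 12 → 2: 3.3069 eV ✓
Energy is conserved regardless of the path taken.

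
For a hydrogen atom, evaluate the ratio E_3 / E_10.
11.111111

Using E_n = -13.6057 Z² / n² eV with Z = 1:

E_3 = -13.6057 / 3² = -13.6057 / 9 = -1.511744444444 eV
E_10 = -13.6057 / 10² = -13.6057 / 100 = -0.136057000000 eV

The ratio is:
E_3/E_10 = (-1.511744444444) / (-0.136057000000)
E_3/E_10 = (-13.6057/9) / (-13.6057/100)
E_3/E_10 = 100/9
E_3/E_10 = 11.111111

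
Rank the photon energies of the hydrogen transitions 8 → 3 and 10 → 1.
10 → 1

Calculate the energy for each transition:

Transition 8 → 3:
ΔE₁ = |E_3 - E_8| = |-13.6057/3² - (-13.6057/8²)|
ΔE₁ = |-1.5117444444 - (-0.2125890625)| = 1.2991554 eV

Transition 10 → 1:
ΔE₂ = |E_1 - E_10| = |-13.6057/1² - (-13.6057/10²)|
ΔE₂ = |-13.6057000000 - (-0.1360570000)| = 13.4696430 eV

Since 13.4696430 eV > 1.2991554 eV, the transition 10 → 1 emits the more energetic photon.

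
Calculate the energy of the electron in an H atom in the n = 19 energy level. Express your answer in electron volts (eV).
-0.03769 eV

The energy levels of a hydrogen-like atom are given by:
E_n = -13.6057 eV / n²

For n = 19:
E_19 = -13.6057 eV / 19²
E_19 = -13.6057 eV / 361
E_19 = -0.03769 eV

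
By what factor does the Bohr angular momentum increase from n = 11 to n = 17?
1.545455

In the Bohr model, L_n = nℏ, so the ratio is purely the ratio of quantum numbers:

L_17/L_11 = 17ℏ / 11ℏ = 17/11 = 1.545455

The angular momentum scales linearly with n.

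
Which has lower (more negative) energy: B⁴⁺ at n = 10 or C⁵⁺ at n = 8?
C⁵⁺ at n = 8 (E = -7.653206 eV)

Using E_n = -13.6057 Z² / n² eV:

B⁴⁺ (Z = 5) at n = 10:
E = -13.6057 × 5² / 10² = -13.6057 × 25 / 100 = -3.401425000 eV

C⁵⁺ (Z = 6) at n = 8:
E = -13.6057 × 6² / 8² = -13.6057 × 36 / 64 = -7.653206250 eV

Since -7.653206250 eV < -3.401425000 eV,
C⁵⁺ at n = 8 is more tightly bound (requires more energy to ionize).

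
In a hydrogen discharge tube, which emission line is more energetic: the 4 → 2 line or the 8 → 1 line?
8 → 1

Calculate the energy for each transition:

Transition 4 → 2:
ΔE₁ = |E_2 - E_4| = |-13.6057/2² - (-13.6057/4²)|
ΔE₁ = |-3.40142500 - (-0.85035625)| = 2.55107 eV

Transition 8 → 1:
ΔE₂ = |E_1 - E_8| = |-13.6057/1² - (-13.6057/8²)|
ΔE₂ = |-13.60570000 - (-0.21258906)| = 13.39311 eV

Since 13.39311 eV > 2.55107 eV, the transition 8 → 1 emits the more energetic photon.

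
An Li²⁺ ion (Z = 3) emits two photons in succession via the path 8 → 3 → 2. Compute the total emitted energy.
28.6995 eV

The energy levels of Li²⁺ are E_n = -13.6057 × 3² / n² eV.

First transition (8 → 3):
ΔE₁ = |E_3 - E_8|
ΔE₁ = |-13.6057000000 - (-1.9133015625)| = 11.6923984 eV

Second transition (3 → 2):
ΔE₂ = |E_2 - E_3|
ΔE₂ = |-30.6128250000 - (-13.6057000000)| = 17.0071250 eV

Total energy released:
E_total = ΔE₁ + ΔE₂ = 11.6923984 + 17.0071250 = 28.6995 eV

Note: This equals the direct transition 8 → 2: 28.6995 eV ✓
Energy is conserved regardless of the path taken.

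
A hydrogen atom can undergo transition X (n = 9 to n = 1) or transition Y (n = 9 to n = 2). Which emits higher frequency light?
9 → 1

Calculate the energy for each transition:

Transition 9 → 1:
ΔE₁ = |E_1 - E_9| = |-13.6057/1² - (-13.6057/9²)|
ΔE₁ = |-13.605700000 - (-0.167971605)| = 13.437728 eV

Transition 9 → 2:
ΔE₂ = |E_2 - E_9| = |-13.6057/2² - (-13.6057/9²)|
ΔE₂ = |-3.401425000 - (-0.167971605)| = 3.233453 eV

Since 13.437728 eV > 3.233453 eV, the transition 9 → 1 emits the more energetic photon.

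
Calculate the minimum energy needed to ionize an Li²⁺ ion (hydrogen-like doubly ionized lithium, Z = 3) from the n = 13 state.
0.7246 eV

The ionization energy is the energy needed to remove the electron completely (n → ∞).

For a hydrogen-like ion with Z = 3, E_n = -13.6057 Z² / n² eV.

At n = 13: E_13 = -13.6057 × 3² / 13² = -0.7245639 eV
At n = ∞: E_∞ = 0 eV

Ionization energy = E_∞ - E_13 = 0 - (-0.7245639) = 0.7245639 eV
Ionization energy ≈ 0.7246 eV

This is also called the binding energy of the electron in state n = 13.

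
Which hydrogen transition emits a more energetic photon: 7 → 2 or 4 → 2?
7 → 2

Calculate the energy for each transition:

Transition 7 → 2:
ΔE₁ = |E_2 - E_7| = |-13.6057/2² - (-13.6057/7²)|
ΔE₁ = |-3.401425000 - (-0.277667347)| = 3.123758 eV

Transition 4 → 2:
ΔE₂ = |E_2 - E_4| = |-13.6057/2² - (-13.6057/4²)|
ΔE₂ = |-3.401425000 - (-0.850356250)| = 2.551069 eV

Since 3.123758 eV > 2.551069 eV, the transition 7 → 2 emits the more energetic photon.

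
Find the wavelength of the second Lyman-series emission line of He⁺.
25.629332 nm

The lines of a series are numbered from the longest wavelength (smallest ΔE) outward; the second line is the transition from n = n_f + 2 to n_f.
The Lyman series has all transitions ending at n_f = 1.

For He⁺ (Z = 2), the second line (β-line) is the jump from n = 3 to n = 1:
E_3 = -13.6057 × 2² / 3² = -6.04697778 eV
E_1 = -13.6057 × 2² / 1² = -54.42280000 eV
ΔE = E_3 - E_1 = 48.37582222 eV

λ = hc/E = 1239.84 eV·nm / 48.37582222 eV
λ = 25.629332 nm

This is the β-line of the Lyman series in He⁺.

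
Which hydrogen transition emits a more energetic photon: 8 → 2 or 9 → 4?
8 → 2

Calculate the energy for each transition:

Transition 8 → 2:
ΔE₁ = |E_2 - E_8| = |-13.6057/2² - (-13.6057/8²)|
ΔE₁ = |-3.401425000000 - (-0.212589062500)| = 3.188835938 eV

Transition 9 → 4:
ΔE₂ = |E_4 - E_9| = |-13.6057/4² - (-13.6057/9²)|
ΔE₂ = |-0.850356250000 - (-0.167971604938)| = 0.682384645 eV

Since 3.188835938 eV > 0.682384645 eV, the transition 8 → 2 emits the more energetic photon.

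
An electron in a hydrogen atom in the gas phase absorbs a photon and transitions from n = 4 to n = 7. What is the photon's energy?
0.573 eV

The energy levels of a hydrogen-like atom are E_n = -13.6057 eV / n².

Energy at n = 4: E_4 = -13.6057 / 4² = -0.850356 eV
Energy at n = 7: E_7 = -13.6057 / 7² = -0.277667 eV

The excitation energy is the difference:
ΔE = E_7 - E_4
ΔE = -0.277667 - (-0.850356)
ΔE = 0.573 eV

Since this is positive, energy must be absorbed (photon absorption).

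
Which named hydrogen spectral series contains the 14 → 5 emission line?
Pfund series

The spectral series in hydrogen are named based on the final (lower) energy level:
- Lyman series: n_final = 1 (ultraviolet)
- Balmer series: n_final = 2 (visible/near-UV)
- Paschen series: n_final = 3 (infrared)
- Brackett series: n_final = 4 (infrared)
- Pfund series: n_final = 5 (far infrared)

Since this transition ends at n = 5, it belongs to the Pfund series.

For reference, this 14 → 5 line has photon energy
ΔE = 13.6057 eV × (1/5² - 1/14²) = 0.47481116 eV,
corresponding to wavelength λ = hc/ΔE = 1239.84 eV·nm / 0.47481116 eV = 2611.23 nm in the far infrared region.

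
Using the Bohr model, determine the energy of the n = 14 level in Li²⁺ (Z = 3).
-0.62 eV

For hydrogen-like ions, the energy levels scale with Z²:
E_n = -13.6057 Z² / n² eV

For Li²⁺ (Z = 3) at n = 14:
E_14 = -13.6057 × 3² / 14²
E_14 = -13.6057 × 9 / 196
E_14 = -122.4513 / 196
E_14 = -0.62 eV

The energy is 9 times more negative than hydrogen at the same n due to the stronger nuclear charge.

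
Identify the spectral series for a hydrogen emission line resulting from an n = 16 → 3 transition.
Paschen series

The spectral series in hydrogen are named based on the final (lower) energy level:
- Lyman series: n_final = 1 (ultraviolet)
- Balmer series: n_final = 2 (visible/near-UV)
- Paschen series: n_final = 3 (infrared)
- Brackett series: n_final = 4 (infrared)
- Pfund series: n_final = 5 (far infrared)

Since this transition ends at n = 3, it belongs to the Paschen series.

For reference, this 16 → 3 line has photon energy
ΔE = 13.6057 eV × (1/3² - 1/16²) = 1.45859718 eV,
corresponding to wavelength λ = hc/ΔE = 1239.84 eV·nm / 1.45859718 eV = 850.0222 nm in the infrared region.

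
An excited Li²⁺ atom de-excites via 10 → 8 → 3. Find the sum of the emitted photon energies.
12.38 eV

The energy levels of Li²⁺ are E_n = -13.6057 × 3² / n² eV.

First transition (10 → 8):
ΔE₁ = |E_8 - E_10|
ΔE₁ = |-1.91330156 - (-1.22451300)| = 0.68879 eV

Second transition (8 → 3):
ΔE₂ = |E_3 - E_8|
ΔE₂ = |-13.60570000 - (-1.91330156)| = 11.69240 eV

Total energy released:
E_total = ΔE₁ + ΔE₂ = 0.68879 + 11.69240 = 12.38 eV

Note: This equals the direct transition 10 → 3: 12.38 eV ✓
Energy is conserved regardless of the path taken.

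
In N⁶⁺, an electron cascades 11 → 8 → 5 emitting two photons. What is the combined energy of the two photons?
21.157 eV

The energy levels of N⁶⁺ are E_n = -13.6057 × 7² / n² eV.

First transition (11 → 8):
ΔE₁ = |E_8 - E_11|
ΔE₁ = |-10.416864063 - (-5.509746281)| = 4.907118 eV

Second transition (8 → 5):
ΔE₂ = |E_5 - E_8|
ΔE₂ = |-26.667172000 - (-10.416864063)| = 16.250308 eV

Total energy released:
E_total = ΔE₁ + ΔE₂ = 4.907118 + 16.250308 = 21.157 eV

Note: This equals the direct transition 11 → 5: 21.157 eV ✓
Energy is conserved regardless of the path taken.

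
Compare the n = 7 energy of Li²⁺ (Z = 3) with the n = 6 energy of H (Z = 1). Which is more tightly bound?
Li²⁺ at n = 7 (E = -2.49901 eV)

Using E_n = -13.6057 Z² / n² eV:

Li²⁺ (Z = 3) at n = 7:
E = -13.6057 × 3² / 7² = -13.6057 × 9 / 49 = -2.49900612 eV

H (Z = 1) at n = 6:
E = -13.6057 × 1² / 6² = -13.6057 × 1 / 36 = -0.37793611 eV

Since -2.49900612 eV < -0.37793611 eV,
Li²⁺ at n = 7 is more tightly bound (requires more energy to ionize).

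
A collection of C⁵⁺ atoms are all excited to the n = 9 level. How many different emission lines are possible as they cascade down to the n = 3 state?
21

The electron can occupy levels n = 3, 4, ..., 9 during de-excitation — that is m = 9 - 3 + 1 = 7 distinct levels.

The number of distinct spectral lines equals the number of ways to choose 2 of these m levels (each pair gives one possible emission transition):

Number of lines = m(m-1)/2 = 7×6/2 = 21

These correspond to all possible transitions between the 7 levels:
9 → 8, 9 → 7, 9 → 6, 9 → 5, 9 → 4, 9 → 3, 8 → 7, 8 → 6...

Each transition produces a photon with a unique energy (and thus wavelength). This count does not depend on Z.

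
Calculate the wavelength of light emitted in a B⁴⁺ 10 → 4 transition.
69.429724 nm

First, find the transition energy using E_n = -13.6057 Z² / n² eV:
E_10 = -13.6057 × 5² / 10² = -3.40142500 eV
E_4 = -13.6057 × 5² / 4² = -21.25890625 eV

Photon energy: |ΔE| = |E_4 - E_10| = 17.85748125 eV

Convert to wavelength using E = hc/λ with hc = 1239.84 eV·nm:
λ = hc/E = 1239.84 eV·nm / 17.85748125 eV
λ = 69.429724 nm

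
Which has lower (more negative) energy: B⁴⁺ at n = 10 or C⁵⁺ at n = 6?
C⁵⁺ at n = 6 (E = -13.606 eV)

Using E_n = -13.6057 Z² / n² eV:

B⁴⁺ (Z = 5) at n = 10:
E = -13.6057 × 5² / 10² = -13.6057 × 25 / 100 = -3.401425 eV

C⁵⁺ (Z = 6) at n = 6:
E = -13.6057 × 6² / 6² = -13.6057 × 36 / 36 = -13.605700 eV

Since -13.605700 eV < -3.401425 eV,
C⁵⁺ at n = 6 is more tightly bound (requires more energy to ionize).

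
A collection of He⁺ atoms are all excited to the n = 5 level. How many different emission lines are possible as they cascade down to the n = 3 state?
3

The electron can occupy levels n = 3, 4, ..., 5 during de-excitation — that is m = 5 - 3 + 1 = 3 distinct levels.

The number of distinct spectral lines equals the number of ways to choose 2 of these m levels (each pair gives one possible emission transition):

Number of lines = m(m-1)/2 = 3×2/2 = 3

These correspond to all possible transitions between the 3 levels:
5 → 4, 5 → 3, 4 → 3

Each transition produces a photon with a unique energy (and thus wavelength). This count does not depend on Z.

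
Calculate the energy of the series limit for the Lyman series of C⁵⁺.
489.81 eV

The series limit corresponds to the transition from n = ∞ to n = 1.
This is the highest energy (shortest wavelength) transition in the Lyman series.

E_∞ = 0 eV
E_1 = -13.6057 × 6² / 1² = -489.81 eV

Energy at series limit:
ΔE = E_∞ - E_1 = 0 - (-489.81) = 489.81 eV

This energy equals the ionization energy from the n = 1 state of C⁵⁺.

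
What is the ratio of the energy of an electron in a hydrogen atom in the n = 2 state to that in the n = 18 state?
81.000000

Using E_n = -13.6057 Z² / n² eV with Z = 1:

E_2 = -13.6057 / 2² = -13.6057 / 4 = -3.401425000000 eV
E_18 = -13.6057 / 18² = -13.6057 / 324 = -0.041992901235 eV

The ratio is:
E_2/E_18 = (-3.401425000000) / (-0.041992901235)
E_2/E_18 = (-13.6057/4) / (-13.6057/324)
E_2/E_18 = 324/4
E_2/E_18 = 81.000000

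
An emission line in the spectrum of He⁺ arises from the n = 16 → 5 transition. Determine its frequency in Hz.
4.750e+14 Hz

First, find the transition energy:
E_16 = -13.6057 × 2² / 16² = -0.21258906 eV
E_5 = -13.6057 × 2² / 5² = -2.17691200 eV
|ΔE| = |E_5 - E_16| = 1.96432294 eV

Convert to Joules: E = 1.96432294 eV × (1.602177 × 10⁻¹⁹ J/eV) = 3.14719e-19 J

Using E = hf:
f = E/h = 3.14719e-19 J / (6.62607 × 10⁻³⁴ J·s)
f = 4.750e+14 Hz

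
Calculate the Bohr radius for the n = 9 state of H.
4.2863 nm (or 42.8633 Å)

The Bohr radius formula is:
r_n = n² a₀ / Z

where a₀ = 0.0529177 nm is the Bohr radius.

For H (Z = 1) at n = 9:
r_9 = 9² × 0.0529177 nm / 1
r_9 = 81 × 0.0529177 nm / 1
r_9 = 4.28633 nm / 1
r_9 = 4.2863 nm

The electron orbits at approximately 4.2863 nm from the nucleus.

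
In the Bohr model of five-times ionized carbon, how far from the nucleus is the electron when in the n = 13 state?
1.490516 nm (or 14.905158 Å)

The Bohr radius formula is:
r_n = n² a₀ / Z

where a₀ = 0.052917721 nm is the Bohr radius.

For C⁵⁺ (Z = 6) at n = 13:
r_13 = 13² × 0.052917721 nm / 6
r_13 = 169 × 0.052917721 nm / 6
r_13 = 8.9430948 nm / 6
r_13 = 1.490516 nm

The electron orbits at approximately 1.490516 nm from the nucleus.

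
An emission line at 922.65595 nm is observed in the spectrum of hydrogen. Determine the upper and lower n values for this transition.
n = 9 → n = 3

First, find the photon energy from the wavelength (hc = 1239.84 eV·nm):
E = hc/λ = 1239.84 eV·nm / 922.65595 nm = 1.3437728 eV

The energy levels of hydrogen satisfy E_n = -13.6057 / n² eV, so an emission n_i → n_f releases
ΔE = 13.6057 × (1/n_f² − 1/n_i²) eV.

Setting ΔE equal to the photon energy:
1/n_f² − 1/n_i² = 1.3437728 / 13.6057 = 0.098765429

Since 1/n_i² must be positive, we need 1/n_f² > 0.098765429, i.e. n_f ≤ 3. For each allowed n_f, solve n_i = (1/n_f² − 0.098765429)^(−1/2) and check whether it is a whole number:
  n_f = 1: 1/n_i² = 1.000000000 − 0.098765429 = 0.901234571 → n_i = 1.053  (not an integer) ✗
  n_f = 2: 1/n_i² = 0.250000000 − 0.098765429 = 0.151234571 → n_i = 2.571  (not an integer) ✗
  n_f = 3: 1/n_i² = 0.111111111 − 0.098765429 = 0.012345682 → n_i = 9.000  → integer, n_i = 9 ✓

Only n_f = 3 gives an integer upper level, n_i = 9.

The transition is from n = 9 to n = 3 (emission).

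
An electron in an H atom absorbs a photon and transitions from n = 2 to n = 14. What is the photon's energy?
3.332 eV

The energy levels of a hydrogen-like atom are E_n = -13.6057 eV / n².

Energy at n = 2: E_2 = -13.6057 / 2² = -3.401425 eV
Energy at n = 14: E_14 = -13.6057 / 14² = -0.069417 eV

The excitation energy is the difference:
ΔE = E_14 - E_2
ΔE = -0.069417 - (-3.401425)
ΔE = 3.332 eV

Since this is positive, energy must be absorbed (photon absorption).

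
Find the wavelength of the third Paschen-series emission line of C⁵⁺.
30.375504 nm

The lines of a series are numbered from the longest wavelength (smallest ΔE) outward; the third line is the transition from n = n_f + 3 to n_f.
The Paschen series has all transitions ending at n_f = 3.

For C⁵⁺ (Z = 6), the third line (γ-line) is the jump from n = 6 to n = 3:
E_6 = -13.6057 × 6² / 6² = -13.60570000 eV
E_3 = -13.6057 × 6² / 3² = -54.42280000 eV
ΔE = E_6 - E_3 = 40.81710000 eV

λ = hc/E = 1239.84 eV·nm / 40.81710000 eV
λ = 30.375504 nm

This is the γ-line of the Paschen series in C⁵⁺.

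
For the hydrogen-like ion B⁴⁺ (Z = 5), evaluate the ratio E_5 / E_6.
1.440000

Using E_n = -13.6057 Z² / n² eV with Z = 5:

E_5 = -13.6057 × 5² / 5² = -340.1425 / 25 = -13.605700000000 eV
E_6 = -13.6057 × 5² / 6² = -340.1425 / 36 = -9.448402777778 eV

The ratio is:
E_5/E_6 = (-13.605700000000) / (-9.448402777778)
E_5/E_6 = (-340.1425/25) / (-340.1425/36)
E_5/E_6 = 36/25
E_5/E_6 = 1.440000
(Note: the Z² factors cancel in the ratio.)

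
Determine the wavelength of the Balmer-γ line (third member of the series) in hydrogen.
433.9358 nm

The lines of a series are numbered from the longest wavelength (smallest ΔE) outward; the third line is the transition from n = n_f + 3 to n_f.
The Balmer series has all transitions ending at n_f = 2.

For H, the third line (γ-line) is the jump from n = 5 to n = 2:
E_5 = -13.6057 / 5² = -0.54422800 eV
E_2 = -13.6057 / 2² = -3.40142500 eV
ΔE = E_5 - E_2 = 2.85719700 eV

λ = hc/E = 1239.84 eV·nm / 2.85719700 eV
λ = 433.9358 nm

This is the γ-line of the Balmer series in H.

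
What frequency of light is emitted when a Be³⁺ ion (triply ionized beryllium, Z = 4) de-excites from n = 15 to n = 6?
1.23e+15 Hz

First, find the transition energy:
E_15 = -13.6057 × 4² / 15² = -0.9675164 eV
E_6 = -13.6057 × 4² / 6² = -6.0469778 eV
|ΔE| = |E_6 - E_15| = 5.0794614 eV

Convert to Joules: E = 5.0794614 eV × (1.602177 × 10⁻¹⁹ J/eV) = 8.1382e-19 J

Using E = hf:
f = E/h = 8.1382e-19 J / (6.62607 × 10⁻³⁴ J·s)
f = 1.23e+15 Hz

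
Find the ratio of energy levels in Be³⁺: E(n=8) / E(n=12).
2.250

Using E_n = -13.6057 Z² / n² eV with Z = 4:

E_8 = -13.6057 × 4² / 8² = -217.6912 / 64 = -3.401425000 eV
E_12 = -13.6057 × 4² / 12² = -217.6912 / 144 = -1.511744444 eV

The ratio is:
E_8/E_12 = (-3.401425000) / (-1.511744444)
E_8/E_12 = (-217.6912/64) / (-217.6912/144)
E_8/E_12 = 144/64
E_8/E_12 = 2.250
(Note: the Z² factors cancel in the ratio.)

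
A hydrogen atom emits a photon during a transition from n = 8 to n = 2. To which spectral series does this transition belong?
Balmer series

The spectral series in hydrogen are named based on the final (lower) energy level:
- Lyman series: n_final = 1 (ultraviolet)
- Balmer series: n_final = 2 (visible/near-UV)
- Paschen series: n_final = 3 (infrared)
- Brackett series: n_final = 4 (infrared)
- Pfund series: n_final = 5 (far infrared)

Since this transition ends at n = 2, it belongs to the Balmer series.

For reference, this 8 → 2 line has photon energy
ΔE = 13.6057 eV × (1/2² - 1/8²) = 3.188835938 eV,
corresponding to wavelength λ = hc/ΔE = 1239.84 eV·nm / 3.188835938 eV = 388.80646 nm in the visible/near-UV region.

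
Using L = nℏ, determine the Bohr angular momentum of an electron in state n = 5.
5.27e-34 J·s (or 5ℏ)

In the Bohr model, angular momentum is quantized:
L = nℏ

where ℏ = h/(2π) = 1.0546e-34 J·s

For n = 5:
L = 5 × 1.0546e-34 J·s
L = 5.27e-34 J·s

This can also be written as L = 5ℏ.
The angular momentum is an integer multiple of the reduced Planck constant.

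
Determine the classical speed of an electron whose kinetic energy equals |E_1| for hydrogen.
2.19e+06 m/s (or 0.73% of c)

The binding energy at n = 1 for hydrogen is:
E_1 = -13.6057/1² = -13.6057 eV
|E_1| = 13.6057 eV

Convert to Joules:
KE = 13.6057 eV × (1.602177 × 10⁻¹⁹ J/eV) = 2.1799e-18 J

Using KE = ½mv²:
v = √(2·KE/m_e)
v = √(2 × 2.1799e-18 J / 9.10938 × 10⁻³¹ kg)
v = 2.19e+06 m/s

This is approximately 0.73% the speed of light.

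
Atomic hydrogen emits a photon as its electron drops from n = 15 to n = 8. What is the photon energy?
0.152119 eV

The energy levels are E_n = -13.6057 eV / n².

Energy at n = 15: E_15 = -13.6057 / 15² = -0.060469778 eV
Energy at n = 8: E_8 = -13.6057 / 8² = -0.212589063 eV

For emission (electron falling to lower state), the photon energy is:
E_photon = E_15 - E_8 = |-0.060469778 - (-0.212589063)|
E_photon = 0.152119 eV

This energy is carried away by the emitted photon.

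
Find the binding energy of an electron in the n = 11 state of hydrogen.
0.112 eV

The ionization energy is the energy needed to remove the electron completely (n → ∞).

For hydrogen, E_n = -13.6057 eV / n².

At n = 11: E_11 = -13.6057 / 11² = -0.112444 eV
At n = ∞: E_∞ = 0 eV

Ionization energy = E_∞ - E_11 = 0 - (-0.112444) = 0.112444 eV
Ionization energy ≈ 0.112 eV

This is also called the binding energy of the electron in state n = 11.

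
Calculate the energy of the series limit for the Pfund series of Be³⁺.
8.708 eV

The series limit corresponds to the transition from n = ∞ to n = 5.
This is the highest energy (shortest wavelength) transition in the Pfund series.

E_∞ = 0 eV
E_5 = -13.6057 × 4² / 5² = -8.708 eV

Energy at series limit:
ΔE = E_∞ - E_5 = 0 - (-8.708) = 8.708 eV

This energy equals the ionization energy from the n = 5 state of Be³⁺.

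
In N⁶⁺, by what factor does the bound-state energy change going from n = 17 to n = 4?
18.0625

Using E_n = -13.6057 Z² / n² eV with Z = 7:

E_4 = -13.6057 × 7² / 4² = -666.6793 / 16 = -41.667456250 eV
E_17 = -13.6057 × 7² / 17² = -666.6793 / 289 = -2.306848789 eV

The ratio is:
E_4/E_17 = (-41.667456250) / (-2.306848789)
E_4/E_17 = (-666.6793/16) / (-666.6793/289)
E_4/E_17 = 289/16
E_4/E_17 = 18.0625
(Note: the Z² factors cancel in the ratio.)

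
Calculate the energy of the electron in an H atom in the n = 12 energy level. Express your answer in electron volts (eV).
-0.094 eV

The energy levels of a hydrogen-like atom are given by:
E_n = -13.6057 eV / n²

For n = 12:
E_12 = -13.6057 eV / 12²
E_12 = -13.6057 eV / 144
E_12 = -0.094 eV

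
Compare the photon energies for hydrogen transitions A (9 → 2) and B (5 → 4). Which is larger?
9 → 2

Calculate the energy for each transition:

Transition 9 → 2:
ΔE₁ = |E_2 - E_9| = |-13.6057/2² - (-13.6057/9²)|
ΔE₁ = |-3.40142500 - (-0.16797160)| = 3.23345 eV

Transition 5 → 4:
ΔE₂ = |E_4 - E_5| = |-13.6057/4² - (-13.6057/5²)|
ΔE₂ = |-0.85035625 - (-0.54422800)| = 0.30613 eV

Since 3.23345 eV > 0.30613 eV, the transition 9 → 2 emits the more energetic photon.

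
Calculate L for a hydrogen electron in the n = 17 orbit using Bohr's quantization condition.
1.79277e-33 J·s (or 17ℏ)

In the Bohr model, angular momentum is quantized:
L = nℏ

where ℏ = h/(2π) = 1.0545718e-34 J·s

For n = 17:
L = 17 × 1.0545718e-34 J·s
L = 1.79277e-33 J·s

This can also be written as L = 17ℏ.
The angular momentum is an integer multiple of the reduced Planck constant.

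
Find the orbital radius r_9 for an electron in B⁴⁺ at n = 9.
0.8573 nm (or 8.5727 Å)

The Bohr radius formula is:
r_n = n² a₀ / Z

where a₀ = 0.0529177 nm is the Bohr radius.

For B⁴⁺ (Z = 5) at n = 9:
r_9 = 9² × 0.0529177 nm / 5
r_9 = 81 × 0.0529177 nm / 5
r_9 = 4.28633 nm / 5
r_9 = 0.8573 nm

The electron orbits at approximately 0.8573 nm from the nucleus.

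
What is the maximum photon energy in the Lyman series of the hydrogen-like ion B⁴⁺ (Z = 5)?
340.142500 eV

The series limit corresponds to the transition from n = ∞ to n = 1.
This is the highest energy (shortest wavelength) transition in the Lyman series.

E_∞ = 0 eV
E_1 = -13.6057 × 5² / 1² = -340.142500 eV

Energy at series limit:
ΔE = E_∞ - E_1 = 0 - (-340.142500) = 340.142500 eV

This energy equals the ionization energy from the n = 1 state of B⁴⁺.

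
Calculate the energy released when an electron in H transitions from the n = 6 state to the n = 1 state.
13.2278 eV

The energy levels are E_n = -13.6057 eV / n².

Energy at n = 6: E_6 = -13.6057 / 6² = -0.3779361 eV
Energy at n = 1: E_1 = -13.6057 / 1² = -13.6057000 eV

For emission (electron falling to lower state), the photon energy is:
E_photon = E_6 - E_1 = |-0.3779361 - (-13.6057000)|
E_photon = 13.2278 eV

This energy is carried away by the emitted photon.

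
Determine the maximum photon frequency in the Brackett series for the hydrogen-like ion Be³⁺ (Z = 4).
3.2898e+15 Hz

The series limit corresponds to the transition from n = ∞ to n = 4.
This is the highest energy (shortest wavelength) transition in the Brackett series.

E_∞ = 0 eV
E_4 = -13.6057 × 4² / 4² = -13.605700 eV

Energy at series limit:
ΔE = E_∞ - E_4 = 0 - (-13.605700) = 13.605700 eV
E = 13.605700 eV × (1.602177 × 10⁻¹⁹ J/eV) = 2.179874e-18 J
f = E/h = 2.179874e-18 J / (6.62607 × 10⁻³⁴ J·s) = 3.2898e+15 Hz

This energy equals the ionization energy from the n = 4 state of Be³⁺.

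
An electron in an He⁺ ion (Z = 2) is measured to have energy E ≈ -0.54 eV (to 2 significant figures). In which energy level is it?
n = 10

The exact energy levels follow E_n = -13.6057 Z² / n² eV with Z = 2.

The measured value (-0.54 eV) is reported to only 2 significant figures, so we must test candidate n values and see which one matches to that precision.

Candidate energies:
  n = 8:  E = -13.6057 × 2² / 8² = -0.85036 eV
  n = 9:  E = -13.6057 × 2² / 9² = -0.67189 eV
  n = 10:  E = -13.6057 × 2² / 10² = -0.54423 eV  ← matches
  n = 11:  E = -13.6057 × 2² / 11² = -0.44978 eV
  n = 12:  E = -13.6057 × 2² / 12² = -0.37794 eV

Checking against the measurement of -0.54 eV (2 sig figs), only n = 10 agrees:
E_10 = -0.54423 eV, which rounds to -0.54 eV ✓

Therefore n = 10.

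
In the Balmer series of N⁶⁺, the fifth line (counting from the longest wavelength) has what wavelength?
8.10013 nm

The lines of a series are numbered from the longest wavelength (smallest ΔE) outward; the fifth line is the transition from n = n_f + 5 to n_f.
The Balmer series has all transitions ending at n_f = 2.

For N⁶⁺ (Z = 7), the fifth line (ε-line) is the jump from n = 7 to n = 2:
E_7 = -13.6057 × 7² / 7² = -13.6057000 eV
E_2 = -13.6057 × 7² / 2² = -166.6698250 eV
ΔE = E_7 - E_2 = 153.0641250 eV

λ = hc/E = 1239.84 eV·nm / 153.0641250 eV
λ = 8.10013 nm

This is the ε-line of the Balmer series in N⁶⁺.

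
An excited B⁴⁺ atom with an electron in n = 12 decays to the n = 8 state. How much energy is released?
2.95263 eV

The energy levels are E_n = -13.6057 Z² eV / n².

Energy at n = 12: E_12 = -13.6057 × 5² / 12² = -2.36210069 eV
Energy at n = 8: E_8 = -13.6057 × 5² / 8² = -5.31472656 eV

For emission (electron falling to lower state), the photon energy is:
E_photon = E_12 - E_8 = |-2.36210069 - (-5.31472656)|
E_photon = 2.95263 eV

This energy is carried away by the emitted photon.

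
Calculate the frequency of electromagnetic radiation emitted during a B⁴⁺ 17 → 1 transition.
8.1962e+16 Hz

First, find the transition energy:
E_17 = -13.6057 × 5² / 17² = -1.17696 eV
E_1 = -13.6057 × 5² / 1² = -340.14250 eV
|ΔE| = |E_1 - E_17| = 338.96554 eV

Convert to Joules: E = 338.96554 eV × (1.602177 × 10⁻¹⁹ J/eV) = 5.430828e-17 J

Using E = hf:
f = E/h = 5.430828e-17 J / (6.62607 × 10⁻³⁴ J·s)
f = 8.1962e+16 Hz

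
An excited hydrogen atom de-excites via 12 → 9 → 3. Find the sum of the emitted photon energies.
1.417 eV

The energy levels of hydrogen are E_n = -13.6057 / n² eV.

First transition (12 → 9):
ΔE₁ = |E_9 - E_12|
ΔE₁ = |-0.167971605 - (-0.094484028)| = 0.073488 eV

Second transition (9 → 3):
ΔE₂ = |E_3 - E_9|
ΔE₂ = |-1.511744444 - (-0.167971605)| = 1.343773 eV

Total energy released:
E_total = ΔE₁ + ΔE₂ = 0.073488 + 1.343773 = 1.417 eV

Note: This equals the direct transition 12 → 3: 1.417 eV ✓
Energy is conserved regardless of the path taken.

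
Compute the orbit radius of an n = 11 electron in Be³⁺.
1.60076 nm (or 16.00761 Å)

The Bohr radius formula is:
r_n = n² a₀ / Z

where a₀ = 0.05291772 nm is the Bohr radius.

For Be³⁺ (Z = 4) at n = 11:
r_11 = 11² × 0.05291772 nm / 4
r_11 = 121 × 0.05291772 nm / 4
r_11 = 6.403044 nm / 4
r_11 = 1.60076 nm

The electron orbits at approximately 1.60076 nm from the nucleus.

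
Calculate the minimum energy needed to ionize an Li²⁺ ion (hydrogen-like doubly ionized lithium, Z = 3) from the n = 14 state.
0.6248 eV

The ionization energy is the energy needed to remove the electron completely (n → ∞).

For a hydrogen-like ion with Z = 3, E_n = -13.6057 Z² / n² eV.

At n = 14: E_14 = -13.6057 × 3² / 14² = -0.6247515 eV
At n = ∞: E_∞ = 0 eV

Ionization energy = E_∞ - E_14 = 0 - (-0.6247515) = 0.6247515 eV
Ionization energy ≈ 0.6248 eV

This is also called the binding energy of the electron in state n = 14.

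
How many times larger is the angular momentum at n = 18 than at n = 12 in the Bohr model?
1.50000

In the Bohr model, L_n = nℏ, so the ratio is purely the ratio of quantum numbers:

L_18/L_12 = 18ℏ / 12ℏ = 18/12 = 1.50000

The angular momentum scales linearly with n.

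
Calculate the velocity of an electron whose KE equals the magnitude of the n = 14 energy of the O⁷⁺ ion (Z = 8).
1.25e+06 m/s (or 0.4170% of c)

The binding energy at n = 14 for O⁷⁺ is:
E_14 = -13.6057 × 8²/14² = -4.442678 eV
|E_14| = 4.442678 eV

Convert to Joules:
KE = 4.442678 eV × (1.602177 × 10⁻¹⁹ J/eV) = 7.1180e-19 J

Using KE = ½mv²:
v = √(2·KE/m_e)
v = √(2 × 7.1180e-19 J / 9.10938 × 10⁻³¹ kg)
v = 1.25e+06 m/s

This is approximately 0.4170% the speed of light.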